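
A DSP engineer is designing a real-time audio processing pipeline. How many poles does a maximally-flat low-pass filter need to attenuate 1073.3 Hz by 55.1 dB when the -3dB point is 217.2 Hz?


Butterworth filter order formula:
n = log10(10^(A/10) - 1) / (2 * log10(f_stop/f_pass))
10^(55.1/10) - 1 = 323592.6569
f_stop/f_pass = 1073.3 / 217.2 = 4.9415
n = 3.9705 -> ceil = 4

4


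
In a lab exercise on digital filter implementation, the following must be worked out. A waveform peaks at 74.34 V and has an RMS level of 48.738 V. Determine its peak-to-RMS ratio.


Crest factor is the ratio of peak to RMS:
CF = V_peak / V_rms
   = 74.34 / 48.738
   = 1.5253

1.5253


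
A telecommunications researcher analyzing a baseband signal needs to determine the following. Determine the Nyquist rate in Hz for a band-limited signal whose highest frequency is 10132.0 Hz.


The Nyquist rate is twice the maximum frequency component.
fs_min = 2 * fmax
      = 2 * 10132.0
      = 20264.0 Hz

20264.0


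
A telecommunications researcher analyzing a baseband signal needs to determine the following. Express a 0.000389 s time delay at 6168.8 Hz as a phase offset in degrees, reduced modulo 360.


Phase shift from frequency and time delay:
phi = 360 * f * t_delay
    = 360 * 6168.8 * 0.000389
    = 863.88 degrees
    mod 360 = 143.88 degrees

143.88 degrees


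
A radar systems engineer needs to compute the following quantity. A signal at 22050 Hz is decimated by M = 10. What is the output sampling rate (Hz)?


Decimation reduces the sample rate:
fs_out = fs_in / M
       = 22050 / 10
       = 2205.0 Hz

2205.0 Hz


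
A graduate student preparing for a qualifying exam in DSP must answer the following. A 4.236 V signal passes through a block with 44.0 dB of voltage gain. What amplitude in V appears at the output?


Output voltage from dB gain:
V_out = V_in * 10^(gain_dB / 20)
      = 4.236 * 10^(44.0 / 20)
      = 4.236 * 158.489319
      = 671.3608 V

671.3608 V


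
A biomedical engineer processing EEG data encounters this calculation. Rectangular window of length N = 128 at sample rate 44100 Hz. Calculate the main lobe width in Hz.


Main lobe width for a rectangular window:
Width = 2 * fs / N
      = 2 * 44100 / 128
      = 88200 / 128
      = 689.062 Hz

689.062 Hz


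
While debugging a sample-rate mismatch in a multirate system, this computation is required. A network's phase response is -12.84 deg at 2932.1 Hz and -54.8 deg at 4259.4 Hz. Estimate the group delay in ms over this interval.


Group delay from phase difference:
tau = -d(phi)/d(omega)
d(phi) = -41.96 deg = -0.73234 rad
d(omega) = 2*pi*(4259.4 - 2932.1) = 8339.6719 rad/s
tau = -(-0.73234) / 8339.6719
    = 0.0878 ms

0.0878 ms


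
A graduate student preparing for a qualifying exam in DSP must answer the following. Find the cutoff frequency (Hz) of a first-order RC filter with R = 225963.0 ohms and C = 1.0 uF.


Cutoff frequency of a first-order RC filter:
fc = 1 / (2 * pi * R * C)
C = 1.0 uF = 1e-06 F
fc = 1 / (2 * pi * 225963.0 * 1e-06)
   = 1 / 1.4197674015662
   = 0.704341 Hz

0.704341 Hz


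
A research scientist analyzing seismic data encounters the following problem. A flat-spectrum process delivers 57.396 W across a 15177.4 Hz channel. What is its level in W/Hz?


Power spectral density:
PSD = P / BW
    = 57.396 / 15177.4
    = 0.00378168 W/Hz

0.00378168 W/Hz


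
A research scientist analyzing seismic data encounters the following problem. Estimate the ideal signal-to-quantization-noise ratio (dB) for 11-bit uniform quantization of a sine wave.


Theoretical SNR for a full-scale sinusoid:
SNR = 6.02 * N + 1.76
    = 6.02 * 11 + 1.76
    = 66.22 + 1.76
    = 67.98 dB

67.98 dB


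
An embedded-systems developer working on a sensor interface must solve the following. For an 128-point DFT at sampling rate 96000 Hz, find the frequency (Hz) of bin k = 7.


Frequency of DFT bin k:
f_k = k * fs / N
    = 7 * 96000 / 128
    = 672000 / 128
    = 5250.0 Hz

5250.0 Hz


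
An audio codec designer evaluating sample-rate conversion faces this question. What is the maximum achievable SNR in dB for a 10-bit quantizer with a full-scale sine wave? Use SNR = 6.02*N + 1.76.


Theoretical SNR for a full-scale sinusoid:
SNR = 6.02 * N + 1.76
    = 6.02 * 10 + 1.76
    = 60.2 + 1.76
    = 61.96 dB

61.96 dB


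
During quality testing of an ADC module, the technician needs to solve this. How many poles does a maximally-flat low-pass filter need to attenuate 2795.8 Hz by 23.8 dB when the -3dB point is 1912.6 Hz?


Butterworth filter order formula:
n = log10(10^(A/10) - 1) / (2 * log10(f_stop/f_pass))
10^(23.8/10) - 1 = 238.8833
f_stop/f_pass = 2795.8 / 1912.6 = 1.4618
n = 7.2118 -> ceil = 8

8


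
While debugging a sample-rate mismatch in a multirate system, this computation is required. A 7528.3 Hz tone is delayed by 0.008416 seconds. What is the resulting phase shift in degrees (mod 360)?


Phase shift from frequency and time delay:
phi = 360 * f * t_delay
    = 360 * 7528.3 * 0.008416
    = 22808.94 degrees
    mod 360 = 128.94 degrees

128.94 degrees


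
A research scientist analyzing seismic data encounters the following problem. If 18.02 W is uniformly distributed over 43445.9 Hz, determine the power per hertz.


Power spectral density:
PSD = P / BW
    = 18.02 / 43445.9
    = 0.00041477 W/Hz

0.00041477 W/Hz


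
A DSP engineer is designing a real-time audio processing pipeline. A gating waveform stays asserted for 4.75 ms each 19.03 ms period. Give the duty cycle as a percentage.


Duty cycle as a percentage:
DC = (t_on / T) * 100
   = (4.75 / 19.03) * 100
   = 0.249606 * 100
   = 24.96 %

24.96 %


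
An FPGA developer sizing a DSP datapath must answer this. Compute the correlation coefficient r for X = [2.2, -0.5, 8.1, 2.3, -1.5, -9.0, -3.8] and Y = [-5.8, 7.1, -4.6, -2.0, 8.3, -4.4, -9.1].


Pearson correlation coefficient (population):
r = cov(X,Y) / (std(X) * std(Y))
Mean X = -0.3143, Mean Y = -1.5
Cov(X,Y) = 0.037143
Std(X) = 4.971182, Std(Y) = 6.147241
r = 0.0012

0.0012


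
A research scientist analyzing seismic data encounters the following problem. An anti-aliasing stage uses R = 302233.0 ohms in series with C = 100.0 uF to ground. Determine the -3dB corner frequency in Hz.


Cutoff frequency of a first-order RC filter:
fc = 1 / (2 * pi * R * C)
C = 100.0 uF = 0.0001 F
fc = 1 / (2 * pi * 302233.0 * 0.0001)
   = 1 / 189.89859449448
   = 0.005266 Hz

0.005266 Hz


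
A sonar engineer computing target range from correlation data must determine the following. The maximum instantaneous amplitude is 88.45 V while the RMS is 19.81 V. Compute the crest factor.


Crest factor is the ratio of peak to RMS:
CF = V_peak / V_rms
   = 88.45 / 19.81
   = 4.4649

4.4649


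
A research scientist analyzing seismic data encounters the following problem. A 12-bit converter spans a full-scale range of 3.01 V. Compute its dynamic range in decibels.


Dynamic range from full-scale to LSB:
V_min = V_max / 2^bits = 3.01 / 2^12
DR = 20 * log10(V_max / V_min)
   = 20 * log10(2^12)
   = 20 * 12 * log10(2)
   = 72.25 dB

72.25 dB


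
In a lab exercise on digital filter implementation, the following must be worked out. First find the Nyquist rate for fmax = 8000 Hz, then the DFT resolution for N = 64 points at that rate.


Step 1 — Nyquist sampling rate:
fs = 2 * fmax = 2 * 8000 = 16000 Hz

Step 2 — DFT bin spacing:
df = fs / N = 16000 / 64 = 250.0 Hz

250.0 Hz


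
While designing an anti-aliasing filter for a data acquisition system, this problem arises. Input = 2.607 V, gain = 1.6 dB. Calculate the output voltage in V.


Output voltage from dB gain:
V_out = V_in * 10^(gain_dB / 20)
      = 2.607 * 10^(1.6 / 20)
      = 2.607 * 1.202264
      = 3.1343 V

3.1343 V


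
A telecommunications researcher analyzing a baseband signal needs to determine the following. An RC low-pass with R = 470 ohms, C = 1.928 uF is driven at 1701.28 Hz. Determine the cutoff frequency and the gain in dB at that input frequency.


Step 1 — cutoff frequency:
fc = 1 / (2*pi*R*C)
C = 1.928 uF = 1.928e-06 F
fc = 1 / (2*pi*470*1.928e-06)
   = 175.637 Hz

Step 2 — magnitude at f = 1701.28 Hz:
|H(f)| = 1 / sqrt(1 + (f/fc)^2)
f/fc = 1701.28 / 175.637 = 9.686342
|H| = 1 / sqrt(1 + 93.825221) = 0.1026923
|H|_dB = 20*log10(0.1026923) = -19.77 dB

fc = 175.637 Hz; |H(1701.28 Hz)| = -19.77 dB


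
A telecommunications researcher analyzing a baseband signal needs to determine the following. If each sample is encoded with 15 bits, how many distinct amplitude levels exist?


Number of quantization levels = 2^N
= 2^15
= 32768

32768


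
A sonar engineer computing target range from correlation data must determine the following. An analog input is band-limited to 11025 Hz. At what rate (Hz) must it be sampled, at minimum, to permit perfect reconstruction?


The Nyquist rate is twice the maximum frequency component.
fs_min = 2 * fmax
      = 2 * 11025
      = 22050 Hz

22050


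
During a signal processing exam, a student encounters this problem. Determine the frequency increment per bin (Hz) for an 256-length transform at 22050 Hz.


DFT frequency resolution:
df = fs / N
   = 22050 / 256
   = 86.1328 Hz

86.1328 Hz


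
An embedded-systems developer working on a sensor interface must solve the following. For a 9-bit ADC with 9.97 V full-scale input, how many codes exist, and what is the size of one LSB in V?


Step 1 — number of quantization levels:
L = 2^N = 2^9 = 512

Step 2 — LSB step size:
delta = Vfs / L
      = 9.97 / 512
      = 0.01947266 V

Levels = 512; step size = 0.01947266 V


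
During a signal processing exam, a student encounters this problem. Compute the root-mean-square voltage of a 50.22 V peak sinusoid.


RMS voltage for a sinusoidal waveform:
V_rms = V_peak / sqrt(2)
      = 50.22 / 1.414214
      = 35.511 V

35.511 V


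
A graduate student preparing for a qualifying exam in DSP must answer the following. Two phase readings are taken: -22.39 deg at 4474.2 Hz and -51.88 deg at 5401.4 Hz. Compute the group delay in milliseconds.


Group delay from phase difference:
tau = -d(phi)/d(omega)
d(phi) = -29.49 deg = -0.514698 rad
d(omega) = 2*pi*(5401.4 - 4474.2) = 5825.7694 rad/s
tau = -(-0.514698) / 5825.7694
    = 0.0883 ms

0.0883 ms


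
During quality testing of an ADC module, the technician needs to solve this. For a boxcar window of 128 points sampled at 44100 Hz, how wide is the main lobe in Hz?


Main lobe width for a rectangular window:
Width = 2 * fs / N
      = 2 * 44100 / 128
      = 88200 / 128
      = 689.062 Hz

689.062 Hz


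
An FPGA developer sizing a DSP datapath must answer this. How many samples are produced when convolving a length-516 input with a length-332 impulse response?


Linear convolution output length:
L = N + M - 1
  = 516 + 332 - 1
  = 847 samples

847


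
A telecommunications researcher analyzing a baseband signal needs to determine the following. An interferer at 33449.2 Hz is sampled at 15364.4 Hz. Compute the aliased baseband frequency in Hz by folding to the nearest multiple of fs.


Compute the nearest integer multiple of fs to the signal:
n = round(33449.2 / 15364.4) = 2
f_alias = |33449.2 - 2 * 15364.4|
        = |33449.2 - 30728.8|
        = 2720.4 Hz

2720.4


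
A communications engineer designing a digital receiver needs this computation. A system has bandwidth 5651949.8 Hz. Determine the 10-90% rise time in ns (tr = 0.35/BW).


Rise time from bandwidth relationship:
tr = 0.35 / BW
   = 0.35 / 5651949.8
   = 6.192553232e-08 s
   = 61.9255 ns

61.9255 ns


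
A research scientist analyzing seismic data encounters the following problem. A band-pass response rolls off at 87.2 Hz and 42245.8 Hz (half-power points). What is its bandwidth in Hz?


Bandwidth is the difference of -3dB frequencies:
BW = f_high - f_low
   = 42245.8 - 87.2
   = 42158.6 Hz

42158.6 Hz


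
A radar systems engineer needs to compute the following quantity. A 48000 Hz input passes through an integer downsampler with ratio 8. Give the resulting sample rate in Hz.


Decimation reduces the sample rate:
fs_out = fs_in / M
       = 48000 / 8
       = 6000.0 Hz

6000.0 Hz


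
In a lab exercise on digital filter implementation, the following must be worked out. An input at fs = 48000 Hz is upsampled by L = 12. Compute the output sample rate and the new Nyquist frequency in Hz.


Step 1 — output sample rate after interpolation by L:
fs_out = L * fs_in = 12 * 48000 = 576000 Hz

Step 2 — Nyquist frequency of the output stream:
f_Nyq = fs_out / 2 = 576000 / 2 = 288000.0 Hz

fs_out = 576000 Hz; f_Nyquist = 288000.0 Hz


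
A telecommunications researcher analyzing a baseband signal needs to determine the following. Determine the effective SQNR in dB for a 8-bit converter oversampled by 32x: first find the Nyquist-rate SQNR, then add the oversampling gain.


Step 1 — baseline SQNR at Nyquist:
SQNR_base = 6.02*N + 1.76
          = 6.02*8 + 1.76
          = 49.92 dB

Step 2 — oversampling processing gain:
G = 10*log10(OSR) = 10*log10(32) = 15.05 dB

Step 3 — total:
SQNR_total = 49.92 + 15.05 = 64.97 dB

Base SQNR = 49.92 dB; oversampled SQNR = 64.97 dB


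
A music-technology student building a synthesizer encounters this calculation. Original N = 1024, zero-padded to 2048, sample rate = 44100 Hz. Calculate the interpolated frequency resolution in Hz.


Frequency resolution after zero-padding:
N_padded = 1024 * 2 = 2048
df = fs / N_padded
   = 44100 / 2048
   = 21.5332 Hz

21.5332 Hz


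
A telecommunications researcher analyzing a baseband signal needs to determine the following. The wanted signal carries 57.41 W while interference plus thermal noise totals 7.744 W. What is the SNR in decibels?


SNR in decibels:
SNR = 10 * log10(Ps / Pn)
    = 10 * log10(57.41 / 7.744)
    = 10 * log10(7.4135)
    = 10 * 0.87
    = 8.7 dB

8.7 dB


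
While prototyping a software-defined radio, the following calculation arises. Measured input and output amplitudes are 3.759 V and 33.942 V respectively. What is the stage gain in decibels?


Voltage gain in dB:
G = 20 * log10(Vout / Vin)
  = 20 * log10(33.942 / 3.759)
  = 20 * log10(9.029529)
  = 20 * 0.955665
  = 19.11 dB

19.11 dB


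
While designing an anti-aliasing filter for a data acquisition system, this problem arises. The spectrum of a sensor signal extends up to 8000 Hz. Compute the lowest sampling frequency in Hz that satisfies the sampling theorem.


The Nyquist rate is twice the maximum frequency component.
fs_min = 2 * fmax
      = 2 * 8000
      = 16000 Hz

16000


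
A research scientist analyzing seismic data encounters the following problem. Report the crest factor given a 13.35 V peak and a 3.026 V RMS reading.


Crest factor is the ratio of peak to RMS:
CF = V_peak / V_rms
   = 13.35 / 3.026
   = 4.4118

4.4118


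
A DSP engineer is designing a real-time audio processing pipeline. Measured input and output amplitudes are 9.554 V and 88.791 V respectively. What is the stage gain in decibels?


Voltage gain in dB:
G = 20 * log10(Vout / Vin)
  = 20 * log10(88.791 / 9.554)
  = 20 * log10(9.293594)
  = 20 * 0.968184
  = 19.36 dB

19.36 dB


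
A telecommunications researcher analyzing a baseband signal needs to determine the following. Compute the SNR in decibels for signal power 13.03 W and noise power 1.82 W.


SNR in decibels:
SNR = 10 * log10(Ps / Pn)
    = 10 * log10(13.03 / 1.82)
    = 10 * log10(7.1593)
    = 10 * 0.8549
    = 8.55 dB

8.55 dB


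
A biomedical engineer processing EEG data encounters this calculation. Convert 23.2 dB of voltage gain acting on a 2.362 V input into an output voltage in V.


Output voltage from dB gain:
V_out = V_in * 10^(gain_dB / 20)
      = 2.362 * 10^(23.2 / 20)
      = 2.362 * 14.454398
      = 34.1413 V

34.1413 V


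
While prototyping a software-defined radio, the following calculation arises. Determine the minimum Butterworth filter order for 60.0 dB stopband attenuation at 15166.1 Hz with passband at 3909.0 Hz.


Butterworth filter order formula:
n = log10(10^(A/10) - 1) / (2 * log10(f_stop/f_pass))
10^(60.0/10) - 1 = 999999.0
f_stop/f_pass = 15166.1 / 3909.0 = 3.8798
n = 5.095 -> ceil = 6

6


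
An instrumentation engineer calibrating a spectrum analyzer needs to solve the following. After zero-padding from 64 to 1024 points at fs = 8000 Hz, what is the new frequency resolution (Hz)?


Frequency resolution after zero-padding:
N_padded = 64 * 16 = 1024
df = fs / N_padded
   = 8000 / 1024
   = 7.8125 Hz

7.8125 Hz


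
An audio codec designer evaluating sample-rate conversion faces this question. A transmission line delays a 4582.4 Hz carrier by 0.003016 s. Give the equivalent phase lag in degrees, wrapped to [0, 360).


Phase shift from frequency and time delay:
phi = 360 * f * t_delay
    = 360 * 4582.4 * 0.003016
    = 4975.39 degrees
    mod 360 = 295.39 degrees

295.39 degrees


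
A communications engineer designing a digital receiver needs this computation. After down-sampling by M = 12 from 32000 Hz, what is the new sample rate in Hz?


Decimation reduces the sample rate:
fs_out = fs_in / M
       = 32000 / 12
       = 2666.6667 Hz

2666.6667 Hz


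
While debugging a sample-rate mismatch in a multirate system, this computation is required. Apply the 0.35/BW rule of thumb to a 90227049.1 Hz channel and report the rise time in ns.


Rise time from bandwidth relationship:
tr = 0.35 / BW
   = 0.35 / 90227049.1
   = 3.879102813e-09 s
   = 3.8791 ns

3.8791 ns


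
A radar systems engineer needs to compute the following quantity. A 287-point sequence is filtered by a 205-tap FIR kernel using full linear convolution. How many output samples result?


Linear convolution output length:
L = N + M - 1
  = 287 + 205 - 1
  = 491 samples

491


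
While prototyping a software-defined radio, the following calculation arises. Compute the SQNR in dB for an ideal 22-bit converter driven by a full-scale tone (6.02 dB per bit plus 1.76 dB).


Theoretical SNR for a full-scale sinusoid:
SNR = 6.02 * N + 1.76
    = 6.02 * 22 + 1.76
    = 132.44 + 1.76
    = 134.2 dB

134.2 dB


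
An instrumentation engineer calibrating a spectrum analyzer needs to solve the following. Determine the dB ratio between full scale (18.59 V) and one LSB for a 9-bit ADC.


Dynamic range from full-scale to LSB:
V_min = V_max / 2^bits = 18.59 / 2^9
DR = 20 * log10(V_max / V_min)
   = 20 * log10(2^9)
   = 20 * 9 * log10(2)
   = 54.19 dB

54.19 dB


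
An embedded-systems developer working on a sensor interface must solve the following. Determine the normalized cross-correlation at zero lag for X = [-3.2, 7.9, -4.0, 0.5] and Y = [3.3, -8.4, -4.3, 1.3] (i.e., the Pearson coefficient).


Pearson correlation coefficient (population):
r = cov(X,Y) / (std(X) * std(Y))
Mean X = 0.3, Mean Y = -2.025
Cov(X,Y) = -14.16
Std(X) = 4.704785, Std(Y) = 4.615937
r = -0.652

-0.652


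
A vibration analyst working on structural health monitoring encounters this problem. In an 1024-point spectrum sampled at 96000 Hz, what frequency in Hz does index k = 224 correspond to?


Frequency of DFT bin k:
f_k = k * fs / N
    = 224 * 96000 / 1024
    = 21504000 / 1024
    = 21000.0 Hz

21000.0 Hz


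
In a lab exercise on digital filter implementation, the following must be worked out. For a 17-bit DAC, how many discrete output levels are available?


Number of quantization levels = 2^N
= 2^17
= 131072

131072


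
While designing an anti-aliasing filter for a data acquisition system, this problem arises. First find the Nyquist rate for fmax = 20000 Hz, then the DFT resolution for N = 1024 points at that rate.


Step 1 — Nyquist sampling rate:
fs = 2 * fmax = 2 * 20000 = 40000 Hz

Step 2 — DFT bin spacing:
df = fs / N = 40000 / 1024 = 39.0625 Hz

39.0625 Hz


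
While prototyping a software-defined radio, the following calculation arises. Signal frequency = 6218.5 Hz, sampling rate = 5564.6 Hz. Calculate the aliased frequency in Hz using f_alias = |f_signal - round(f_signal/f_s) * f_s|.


Compute the nearest integer multiple of fs to the signal:
n = round(6218.5 / 5564.6) = 1
f_alias = |6218.5 - 1 * 5564.6|
        = |6218.5 - 5564.6|
        = 653.9 Hz

653.9


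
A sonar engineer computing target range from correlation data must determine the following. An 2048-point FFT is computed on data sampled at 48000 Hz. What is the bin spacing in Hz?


DFT frequency resolution:
df = fs / N
   = 48000 / 2048
   = 23.4375 Hz

23.4375 Hz


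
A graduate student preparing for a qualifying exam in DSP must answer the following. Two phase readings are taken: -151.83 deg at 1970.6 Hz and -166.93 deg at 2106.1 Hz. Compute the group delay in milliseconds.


Group delay from phase difference:
tau = -d(phi)/d(omega)
d(phi) = -15.1 deg = -0.263545 rad
d(omega) = 2*pi*(2106.1 - 1970.6) = 851.3716 rad/s
tau = -(-0.263545) / 851.3716
    = 0.3096 ms

0.3096 ms


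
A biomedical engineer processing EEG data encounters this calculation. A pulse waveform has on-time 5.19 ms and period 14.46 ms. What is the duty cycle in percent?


Duty cycle as a percentage:
DC = (t_on / T) * 100
   = (5.19 / 14.46) * 100
   = 0.358921 * 100
   = 35.89 %

35.89 %


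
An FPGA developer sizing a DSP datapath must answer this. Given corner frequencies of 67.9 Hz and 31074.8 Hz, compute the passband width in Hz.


Bandwidth is the difference of -3dB frequencies:
BW = f_high - f_low
   = 31074.8 - 67.9
   = 31006.9 Hz

31006.9 Hz


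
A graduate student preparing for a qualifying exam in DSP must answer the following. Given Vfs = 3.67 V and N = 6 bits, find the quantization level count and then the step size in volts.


Step 1 — number of quantization levels:
L = 2^N = 2^6 = 64

Step 2 — LSB step size:
delta = Vfs / L
      = 3.67 / 64
      = 0.05734375 V

Levels = 64; step size = 0.05734375 V


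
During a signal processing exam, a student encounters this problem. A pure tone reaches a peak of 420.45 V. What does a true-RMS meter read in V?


RMS voltage for a sinusoidal waveform:
V_rms = V_peak / sqrt(2)
      = 420.45 / 1.414214
      = 297.303 V

297.303 V


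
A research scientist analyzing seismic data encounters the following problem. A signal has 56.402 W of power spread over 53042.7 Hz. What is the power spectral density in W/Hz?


Power spectral density:
PSD = P / BW
    = 56.402 / 53042.7
    = 0.00106333 W/Hz

0.00106333 W/Hz


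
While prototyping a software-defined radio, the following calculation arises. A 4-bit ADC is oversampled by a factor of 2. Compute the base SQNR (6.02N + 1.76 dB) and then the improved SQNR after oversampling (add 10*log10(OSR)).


Step 1 — baseline SQNR at Nyquist:
SQNR_base = 6.02*N + 1.76
          = 6.02*4 + 1.76
          = 25.84 dB

Step 2 — oversampling processing gain:
G = 10*log10(OSR) = 10*log10(2) = 3.01 dB

Step 3 — total:
SQNR_total = 25.84 + 3.01 = 28.85 dB

Base SQNR = 25.84 dB; oversampled SQNR = 28.85 dB


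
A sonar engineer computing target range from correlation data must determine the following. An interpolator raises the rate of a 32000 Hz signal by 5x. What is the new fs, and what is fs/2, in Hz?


Step 1 — output sample rate after interpolation by L:
fs_out = L * fs_in = 5 * 32000 = 160000 Hz

Step 2 — Nyquist frequency of the output stream:
f_Nyq = fs_out / 2 = 160000 / 2 = 80000.0 Hz

fs_out = 160000 Hz; f_Nyquist = 80000.0 Hz


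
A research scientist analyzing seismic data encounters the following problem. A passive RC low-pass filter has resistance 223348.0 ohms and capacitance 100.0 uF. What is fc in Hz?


Cutoff frequency of a first-order RC filter:
fc = 1 / (2 * pi * R * C)
C = 100.0 uF = 0.0001 F
fc = 1 / (2 * pi * 223348.0 * 0.0001)
   = 1 / 140.33368719879
   = 0.007126 Hz

0.007126 Hz


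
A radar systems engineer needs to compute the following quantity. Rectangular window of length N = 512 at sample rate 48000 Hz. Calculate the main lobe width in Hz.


Main lobe width for a rectangular window:
Width = 2 * fs / N
      = 2 * 48000 / 512
      = 96000 / 512
      = 187.5 Hz

187.5 Hz


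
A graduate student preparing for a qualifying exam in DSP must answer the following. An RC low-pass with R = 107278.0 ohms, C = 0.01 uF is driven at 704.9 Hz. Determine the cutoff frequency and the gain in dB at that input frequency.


Step 1 — cutoff frequency:
fc = 1 / (2*pi*R*C)
C = 0.01 uF = 1e-08 F
fc = 1 / (2*pi*107278.0*1e-08)
   = 148.357 Hz

Step 2 — magnitude at f = 704.9 Hz:
|H(f)| = 1 / sqrt(1 + (f/fc)^2)
f/fc = 704.9 / 148.357 = 4.751377
|H| = 1 / sqrt(1 + 22.575583) = 0.2059533
|H|_dB = 20*log10(0.2059533) = -13.72 dB

fc = 148.357 Hz; |H(704.9 Hz)| = -13.72 dB


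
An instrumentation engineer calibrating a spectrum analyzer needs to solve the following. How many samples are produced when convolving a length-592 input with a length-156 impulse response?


Linear convolution output length:
L = N + M - 1
  = 592 + 156 - 1
  = 747 samples

747


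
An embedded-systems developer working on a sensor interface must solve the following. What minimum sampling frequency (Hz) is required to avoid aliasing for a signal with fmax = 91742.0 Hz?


The Nyquist rate is twice the maximum frequency component.
fs_min = 2 * fmax
      = 2 * 91742.0
      = 183484.0 Hz

183484.0


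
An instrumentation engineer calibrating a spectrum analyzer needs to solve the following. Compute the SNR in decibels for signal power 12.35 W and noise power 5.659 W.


SNR in decibels:
SNR = 10 * log10(Ps / Pn)
    = 10 * log10(12.35 / 5.659)
    = 10 * log10(2.1824)
    = 10 * 0.3389
    = 3.39 dB

3.39 dB


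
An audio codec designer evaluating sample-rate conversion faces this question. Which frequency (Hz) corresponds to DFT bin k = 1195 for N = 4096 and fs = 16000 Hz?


Frequency of DFT bin k:
f_k = k * fs / N
    = 1195 * 16000 / 4096
    = 19120000 / 4096
    = 4667.969 Hz

4667.969 Hz


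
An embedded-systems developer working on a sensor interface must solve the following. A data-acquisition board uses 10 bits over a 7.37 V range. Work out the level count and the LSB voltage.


Step 1 — number of quantization levels:
L = 2^N = 2^10 = 1024

Step 2 — LSB step size:
delta = Vfs / L
      = 7.37 / 1024
      = 0.00719727 V

Levels = 1024; step size = 0.00719727 V


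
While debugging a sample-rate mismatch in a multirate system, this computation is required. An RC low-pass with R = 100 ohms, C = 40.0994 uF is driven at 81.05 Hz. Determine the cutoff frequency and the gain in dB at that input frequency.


Step 1 — cutoff frequency:
fc = 1 / (2*pi*R*C)
C = 40.0994 uF = 4.00994e-05 F
fc = 1 / (2*pi*100*4.00994e-05)
   = 39.6901 Hz

Step 2 — magnitude at f = 81.05 Hz:
|H(f)| = 1 / sqrt(1 + (f/fc)^2)
f/fc = 81.05 / 39.6901 = 2.042071
|H| = 1 / sqrt(1 + 4.170054) = 0.4397972
|H|_dB = 20*log10(0.4397972) = -7.13 dB

fc = 39.6901 Hz; |H(81.05 Hz)| = -7.13 dB


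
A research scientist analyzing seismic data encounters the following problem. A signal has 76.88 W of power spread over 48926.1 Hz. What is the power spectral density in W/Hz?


Power spectral density:
PSD = P / BW
    = 76.88 / 48926.1
    = 0.00157135 W/Hz

0.00157135 W/Hz


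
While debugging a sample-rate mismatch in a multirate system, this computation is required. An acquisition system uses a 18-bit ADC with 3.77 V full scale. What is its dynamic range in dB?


Dynamic range from full-scale to LSB:
V_min = V_max / 2^bits = 3.77 / 2^18
DR = 20 * log10(V_max / V_min)
   = 20 * log10(2^18)
   = 20 * 18 * log10(2)
   = 108.37 dB

108.37 dB


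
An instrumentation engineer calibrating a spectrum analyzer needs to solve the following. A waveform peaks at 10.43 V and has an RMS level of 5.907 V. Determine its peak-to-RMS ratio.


Crest factor is the ratio of peak to RMS:
CF = V_peak / V_rms
   = 10.43 / 5.907
   = 1.7657

1.7657


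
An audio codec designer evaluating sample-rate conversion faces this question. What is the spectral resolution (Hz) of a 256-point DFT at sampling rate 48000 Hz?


DFT frequency resolution:
df = fs / N
   = 48000 / 256
   = 187.5 Hz

187.5 Hz


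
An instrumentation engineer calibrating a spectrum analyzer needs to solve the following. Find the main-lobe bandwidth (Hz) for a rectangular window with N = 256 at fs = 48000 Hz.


Main lobe width for a rectangular window:
Width = 2 * fs / N
      = 2 * 48000 / 256
      = 96000 / 256
      = 375.0 Hz

375.0 Hz


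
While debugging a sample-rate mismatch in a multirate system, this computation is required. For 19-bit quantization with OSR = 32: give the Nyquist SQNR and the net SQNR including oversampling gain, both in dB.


Step 1 — baseline SQNR at Nyquist:
SQNR_base = 6.02*N + 1.76
          = 6.02*19 + 1.76
          = 116.14 dB

Step 2 — oversampling processing gain:
G = 10*log10(OSR) = 10*log10(32) = 15.05 dB

Step 3 — total:
SQNR_total = 116.14 + 15.05 = 131.19 dB

Base SQNR = 116.14 dB; oversampled SQNR = 131.19 dB


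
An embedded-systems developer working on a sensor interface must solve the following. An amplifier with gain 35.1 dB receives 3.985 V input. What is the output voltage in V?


Output voltage from dB gain:
V_out = V_in * 10^(gain_dB / 20)
      = 3.985 * 10^(35.1 / 20)
      = 3.985 * 56.885293
      = 226.6879 V

226.6879 V


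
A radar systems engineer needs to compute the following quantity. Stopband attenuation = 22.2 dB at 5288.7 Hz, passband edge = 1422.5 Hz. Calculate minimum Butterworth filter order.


Butterworth filter order formula:
n = log10(10^(A/10) - 1) / (2 * log10(f_stop/f_pass))
10^(22.2/10) - 1 = 164.9587
f_stop/f_pass = 5288.7 / 1422.5 = 3.7179
n = 1.9441 -> ceil = 2

2


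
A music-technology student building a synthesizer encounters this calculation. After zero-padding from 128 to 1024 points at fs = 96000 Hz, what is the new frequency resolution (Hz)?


Frequency resolution after zero-padding:
N_padded = 128 * 8 = 1024
df = fs / N_padded
   = 96000 / 1024
   = 93.75 Hz

93.75 Hz


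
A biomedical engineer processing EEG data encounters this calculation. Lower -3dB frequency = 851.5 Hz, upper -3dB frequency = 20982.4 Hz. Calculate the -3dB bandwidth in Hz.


Bandwidth is the difference of -3dB frequencies:
BW = f_high - f_low
   = 20982.4 - 851.5
   = 20130.9 Hz

20130.9 Hz


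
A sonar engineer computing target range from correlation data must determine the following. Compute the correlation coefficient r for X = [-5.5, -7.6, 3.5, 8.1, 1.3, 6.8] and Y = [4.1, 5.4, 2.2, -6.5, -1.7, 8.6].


Pearson correlation coefficient (population):
r = cov(X,Y) / (std(X) * std(Y))
Mean X = 1.1, Mean Y = 2.0167
Cov(X,Y) = -10.93
Std(X) = 5.86714, Std(Y) = 4.92457
r = -0.3783

-0.3783


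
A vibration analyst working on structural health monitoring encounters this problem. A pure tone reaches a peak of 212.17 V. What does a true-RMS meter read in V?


RMS voltage for a sinusoidal waveform:
V_rms = V_peak / sqrt(2)
      = 212.17 / 1.414214
      = 150.027 V

150.027 V


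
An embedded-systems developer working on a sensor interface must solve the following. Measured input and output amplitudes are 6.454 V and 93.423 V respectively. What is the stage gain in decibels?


Voltage gain in dB:
G = 20 * log10(Vout / Vin)
  = 20 * log10(93.423 / 6.454)
  = 20 * log10(14.475209)
  = 20 * 1.160625
  = 23.21 dB

23.21 dB


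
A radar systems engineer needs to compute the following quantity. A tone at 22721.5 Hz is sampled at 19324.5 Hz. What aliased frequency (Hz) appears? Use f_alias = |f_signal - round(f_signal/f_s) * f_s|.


Compute the nearest integer multiple of fs to the signal:
n = round(22721.5 / 19324.5) = 1
f_alias = |22721.5 - 1 * 19324.5|
        = |22721.5 - 19324.5|
        = 3397.0 Hz

3397.0


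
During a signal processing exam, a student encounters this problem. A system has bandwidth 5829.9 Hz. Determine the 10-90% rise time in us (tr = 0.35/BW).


Rise time from bandwidth relationship:
tr = 0.35 / BW
   = 0.35 / 5829.9
   = 6.003533508e-05 s
   = 60.0353 us

60.0353 us


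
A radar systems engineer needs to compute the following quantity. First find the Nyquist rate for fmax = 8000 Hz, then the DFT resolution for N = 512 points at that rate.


Step 1 — Nyquist sampling rate:
fs = 2 * fmax = 2 * 8000 = 16000 Hz

Step 2 — DFT bin spacing:
df = fs / N = 16000 / 512 = 31.25 Hz

31.25 Hz


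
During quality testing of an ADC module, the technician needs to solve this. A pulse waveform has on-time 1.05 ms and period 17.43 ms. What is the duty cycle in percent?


Duty cycle as a percentage:
DC = (t_on / T) * 100
   = (1.05 / 17.43) * 100
   = 0.060241 * 100
   = 6.02 %

6.02 %


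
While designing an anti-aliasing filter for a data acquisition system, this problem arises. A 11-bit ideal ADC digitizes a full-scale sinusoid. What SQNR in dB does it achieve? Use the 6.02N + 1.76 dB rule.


Theoretical SNR for a full-scale sinusoid:
SNR = 6.02 * N + 1.76
    = 6.02 * 11 + 1.76
    = 66.22 + 1.76
    = 67.98 dB

67.98 dB


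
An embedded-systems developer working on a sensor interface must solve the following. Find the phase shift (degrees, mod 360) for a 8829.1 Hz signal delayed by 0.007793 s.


Phase shift from frequency and time delay:
phi = 360 * f * t_delay
    = 360 * 8829.1 * 0.007793
    = 24769.86 degrees
    mod 360 = 289.86 degrees

289.86 degrees


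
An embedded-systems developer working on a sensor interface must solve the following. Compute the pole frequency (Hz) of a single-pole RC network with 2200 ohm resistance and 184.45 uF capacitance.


Cutoff frequency of a first-order RC filter:
fc = 1 / (2 * pi * R * C)
C = 184.45 uF = 0.00018445 F
fc = 1 / (2 * pi * 2200 * 0.00018445)
   = 1 / 2.5496537658004
   = 0.39221 Hz

0.39221 Hz


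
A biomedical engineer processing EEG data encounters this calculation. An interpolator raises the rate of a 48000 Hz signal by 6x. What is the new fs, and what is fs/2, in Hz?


Step 1 — output sample rate after interpolation by L:
fs_out = L * fs_in = 6 * 48000 = 288000 Hz

Step 2 — Nyquist frequency of the output stream:
f_Nyq = fs_out / 2 = 288000 / 2 = 144000.0 Hz

fs_out = 288000 Hz; f_Nyquist = 144000.0 Hz


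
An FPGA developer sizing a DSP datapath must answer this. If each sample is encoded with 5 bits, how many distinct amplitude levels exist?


Number of quantization levels = 2^N
= 2^5
= 32

32


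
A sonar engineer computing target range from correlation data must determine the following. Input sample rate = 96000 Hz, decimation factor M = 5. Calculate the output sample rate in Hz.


Decimation reduces the sample rate:
fs_out = fs_in / M
       = 96000 / 5
       = 19200.0 Hz

19200.0 Hz


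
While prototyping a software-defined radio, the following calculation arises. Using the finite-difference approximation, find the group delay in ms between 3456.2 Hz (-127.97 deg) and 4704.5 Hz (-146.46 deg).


Group delay from phase difference:
tau = -d(phi)/d(omega)
d(phi) = -18.49 deg = -0.322711 rad
d(omega) = 2*pi*(4704.5 - 3456.2) = 7843.3002 rad/s
tau = -(-0.322711) / 7843.3002
    = 0.0411 ms

0.0411 ms


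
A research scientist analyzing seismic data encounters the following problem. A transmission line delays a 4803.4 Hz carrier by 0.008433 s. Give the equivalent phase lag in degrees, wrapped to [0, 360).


Phase shift from frequency and time delay:
phi = 360 * f * t_delay
    = 360 * 4803.4 * 0.008433
    = 14582.55 degrees
    mod 360 = 182.55 degrees

182.55 degrees


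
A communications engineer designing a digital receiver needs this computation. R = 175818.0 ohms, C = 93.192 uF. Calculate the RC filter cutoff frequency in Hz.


Cutoff frequency of a first-order RC filter:
fc = 1 / (2 * pi * R * C)
C = 93.192 uF = 9.3192e-05 F
fc = 1 / (2 * pi * 175818.0 * 9.3192e-05)
   = 1 / 102.94892975168
   = 0.009714 Hz

0.009714 Hz


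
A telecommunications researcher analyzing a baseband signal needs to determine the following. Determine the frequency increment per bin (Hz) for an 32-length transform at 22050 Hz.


DFT frequency resolution:
df = fs / N
   = 22050 / 32
   = 689.0625 Hz

689.0625 Hz


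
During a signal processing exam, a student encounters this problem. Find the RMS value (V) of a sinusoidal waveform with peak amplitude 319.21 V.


RMS voltage for a sinusoidal waveform:
V_rms = V_peak / sqrt(2)
      = 319.21 / 1.414214
      = 225.716 V

225.716 V


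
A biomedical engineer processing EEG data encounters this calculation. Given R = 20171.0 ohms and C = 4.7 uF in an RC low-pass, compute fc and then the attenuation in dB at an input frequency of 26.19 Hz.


Step 1 — cutoff frequency:
fc = 1 / (2*pi*R*C)
C = 4.7 uF = 4.7e-06 F
fc = 1 / (2*pi*20171.0*4.7e-06)
   = 1.67878 Hz

Step 2 — magnitude at f = 26.19 Hz:
|H(f)| = 1 / sqrt(1 + (f/fc)^2)
f/fc = 26.19 / 1.67878 = 15.600615
|H| = 1 / sqrt(1 + 243.379188) = 0.0639688
|H|_dB = 20*log10(0.0639688) = -23.88 dB

fc = 1.67878 Hz; |H(26.19 Hz)| = -23.88 dB


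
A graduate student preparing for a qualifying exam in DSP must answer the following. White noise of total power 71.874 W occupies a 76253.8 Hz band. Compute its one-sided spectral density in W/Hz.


Power spectral density:
PSD = P / BW
    = 71.874 / 76253.8
    = 0.00094256 W/Hz

0.00094256 W/Hz


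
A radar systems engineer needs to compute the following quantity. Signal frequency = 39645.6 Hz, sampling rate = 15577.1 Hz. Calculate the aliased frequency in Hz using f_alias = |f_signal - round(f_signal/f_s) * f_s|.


Compute the nearest integer multiple of fs to the signal:
n = round(39645.6 / 15577.1) = 3
f_alias = |39645.6 - 3 * 15577.1|
        = |39645.6 - 46731.3|
        = 7085.7 Hz

7085.7


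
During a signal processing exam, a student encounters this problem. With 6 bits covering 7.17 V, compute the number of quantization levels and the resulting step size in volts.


Step 1 — number of quantization levels:
L = 2^N = 2^6 = 64

Step 2 — LSB step size:
delta = Vfs / L
      = 7.17 / 64
      = 0.11203125 V

Levels = 64; step size = 0.11203125 V


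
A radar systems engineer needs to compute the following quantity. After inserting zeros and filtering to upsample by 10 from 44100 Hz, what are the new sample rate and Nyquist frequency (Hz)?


Step 1 — output sample rate after interpolation by L:
fs_out = L * fs_in = 10 * 44100 = 441000 Hz

Step 2 — Nyquist frequency of the output stream:
f_Nyq = fs_out / 2 = 441000 / 2 = 220500.0 Hz

fs_out = 441000 Hz; f_Nyquist = 220500.0 Hz


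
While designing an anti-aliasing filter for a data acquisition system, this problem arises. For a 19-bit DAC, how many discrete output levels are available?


Number of quantization levels = 2^N
= 2^19
= 524288

524288


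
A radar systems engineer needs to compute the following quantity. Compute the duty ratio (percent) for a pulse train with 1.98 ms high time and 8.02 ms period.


Duty cycle as a percentage:
DC = (t_on / T) * 100
   = (1.98 / 8.02) * 100
   = 0.246883 * 100
   = 24.69 %

24.69 %


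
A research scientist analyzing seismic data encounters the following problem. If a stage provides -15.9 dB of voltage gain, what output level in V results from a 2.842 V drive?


Output voltage from dB gain:
V_out = V_in * 10^(gain_dB / 20)
      = 2.842 * 10^(-15.9 / 20)
      = 2.842 * 0.160325
      = 0.4556 V

0.4556 V


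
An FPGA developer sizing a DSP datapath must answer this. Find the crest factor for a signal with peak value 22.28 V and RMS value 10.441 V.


Crest factor is the ratio of peak to RMS:
CF = V_peak / V_rms
   = 22.28 / 10.441
   = 2.1339

2.1339


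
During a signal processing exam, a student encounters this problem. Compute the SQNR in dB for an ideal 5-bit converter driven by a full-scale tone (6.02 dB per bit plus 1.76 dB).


Theoretical SNR for a full-scale sinusoid:
SNR = 6.02 * N + 1.76
    = 6.02 * 5 + 1.76
    = 30.1 + 1.76
    = 31.86 dB

31.86 dB
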